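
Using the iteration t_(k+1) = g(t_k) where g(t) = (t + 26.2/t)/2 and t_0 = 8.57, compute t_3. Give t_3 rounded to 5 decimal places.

5.11876

t_1 = g(8.570000) = 5.813588
t_2 = g(5.813588) = 5.160136
t_3 = g(5.160136) = 5.118761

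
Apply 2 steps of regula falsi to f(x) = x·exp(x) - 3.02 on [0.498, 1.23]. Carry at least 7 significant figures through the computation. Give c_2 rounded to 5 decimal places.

False-position update: c = (a·f(b) − b·f(a))/(f(b) − f(a)); replace the endpoint whose sign matches f(c).
f(0.498000) = -2.200577, f(1.230000) = 1.188112
step 1: c = 0.973353, f(c) = -0.443727 < 0 → new bracket [0.973353, 1.230000]
step 2: c = 1.043140, f(c) = -0.059450 < 0 → new bracket [1.043140, 1.230000]

1.04314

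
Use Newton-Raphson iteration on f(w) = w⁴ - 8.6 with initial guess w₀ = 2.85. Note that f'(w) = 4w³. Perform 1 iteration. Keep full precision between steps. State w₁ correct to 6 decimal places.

w_0 = 2.850000: f = 57.375006, f' = 92.596500 → w_1 = 2.850000 - (57.375006)/(92.596500) = 2.230376

2.230376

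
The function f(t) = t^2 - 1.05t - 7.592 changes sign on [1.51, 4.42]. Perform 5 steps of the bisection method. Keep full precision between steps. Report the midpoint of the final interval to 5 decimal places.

3.37422

f(1.510000) = -6.897400, f(4.420000) = 7.303400 (opposite signs)
step 1: m = 2.965000, f(m) = -1.914025 < 0 → root in [2.965000, 4.420000]
step 2: m = 3.692500, f(m) = 2.165431 > 0 → root in [2.965000, 3.692500]
step 3: m = 3.328750, f(m) = -0.006611 < 0 → root in [3.328750, 3.692500]
step 4: m = 3.510625, f(m) = 1.046332 > 0 → root in [3.328750, 3.510625]
step 5: m = 3.419688, f(m) = 0.511591 > 0 → root in [3.328750, 3.419688]
Midpoint of [3.328750, 3.419688] = 3.374219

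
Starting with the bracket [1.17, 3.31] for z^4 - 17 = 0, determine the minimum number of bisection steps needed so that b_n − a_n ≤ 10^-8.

Initial width b − a = 3.31 − 1.17 = 2.140000.
After n steps the width is (b−a)/2^n; need (b−a)/2^n ≤ 10^-8.
So n ≥ log₂(2.140000/10^-8) = log₂(214000000.0000) ≈ 27.6730.
Hence n = 28.

28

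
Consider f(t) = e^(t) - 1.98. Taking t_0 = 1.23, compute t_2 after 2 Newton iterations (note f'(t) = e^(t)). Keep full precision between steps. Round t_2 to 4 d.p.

0.6907

t_0 = 1.230000: f = 1.441230, f' = 3.421230 → t_1 = 1.230000 - (1.441230)/(3.421230) = 0.808739
t_1 = 0.808739: f = 0.265076, f' = 2.245076 → t_2 = 0.808739 - (0.265076)/(2.245076) = 0.690669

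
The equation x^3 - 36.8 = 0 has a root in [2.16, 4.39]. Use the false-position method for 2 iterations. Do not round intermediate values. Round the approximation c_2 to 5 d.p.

3.22471

False-position update: c = (a·f(b) − b·f(a))/(f(b) − f(a)); replace the endpoint whose sign matches f(c).
f(2.160000) = -26.722304, f(4.390000) = 47.804519
step 1: c = 2.959588, f(c) = -10.876497 < 0 → new bracket [2.959588, 4.390000]
step 2: c = 3.224714, f(c) = -3.266908 < 0 → new bracket [3.224714, 4.390000]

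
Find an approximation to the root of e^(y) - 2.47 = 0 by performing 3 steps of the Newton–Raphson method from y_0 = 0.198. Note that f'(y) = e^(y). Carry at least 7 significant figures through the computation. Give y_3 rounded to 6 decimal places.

Newton update: y ← y − f(y)/f'(y).
y_0 = 0.198000: f = -1.251038, f' = 1.218962 → y_1 = 0.198000 - (-1.251038)/(1.218962) = 1.224314
y_1 = 1.224314: f = 0.931830, f' = 3.401830 → y_2 = 1.224314 - (0.931830)/(3.401830) = 0.950393
y_2 = 0.950393: f = 0.116727, f' = 2.586727 → y_3 = 0.950393 - (0.116727)/(2.586727) = 0.905268

0.905268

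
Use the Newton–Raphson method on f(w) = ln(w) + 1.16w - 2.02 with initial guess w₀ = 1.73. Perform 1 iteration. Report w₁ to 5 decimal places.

1.42223

f'(w) = 1/w + 1.16
w_0 = 1.730000: f = 0.534921, f' = 1.738035 → w_1 = 1.730000 - (0.534921)/(1.738035) = 1.422226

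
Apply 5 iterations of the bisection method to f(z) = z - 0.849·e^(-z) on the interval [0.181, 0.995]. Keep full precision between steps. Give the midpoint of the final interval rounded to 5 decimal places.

0.49897

f(0.181000) = -0.527436, f(0.995000) = 0.681105 (opposite signs)
step 1: m = 0.588000, f(m) = 0.116434 > 0 → root in [0.181000, 0.588000]
step 2: m = 0.384500, f(m) = -0.193492 < 0 → root in [0.384500, 0.588000]
step 3: m = 0.486250, f(m) = -0.035824 < 0 → root in [0.486250, 0.588000]
step 4: m = 0.537125, f(m) = 0.040947 > 0 → root in [0.486250, 0.537125]
step 5: m = 0.511687, f(m) = 0.002726 > 0 → root in [0.486250, 0.511687]
Midpoint of [0.486250, 0.511687] = 0.498969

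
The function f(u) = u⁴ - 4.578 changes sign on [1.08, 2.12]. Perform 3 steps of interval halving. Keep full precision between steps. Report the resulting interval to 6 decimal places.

f(1.080000) = -3.217511, f(2.120000) = 15.621631 (opposite signs)
step 1: m = 1.600000, f(m) = 1.975600 > 0 → root in [1.080000, 1.600000]
step 2: m = 1.340000, f(m) = -1.353821 < 0 → root in [1.340000, 1.600000]
step 3: m = 1.470000, f(m) = 0.091489 > 0 → root in [1.340000, 1.470000]

[1.340000, 1.470000]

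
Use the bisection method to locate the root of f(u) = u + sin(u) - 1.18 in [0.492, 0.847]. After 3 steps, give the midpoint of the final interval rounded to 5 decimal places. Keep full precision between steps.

0.60294

f(0.492000) = -0.215610, f(0.847000) = 0.416297 (opposite signs)
step 1: m = 0.669500, f(m) = 0.110094 > 0 → root in [0.492000, 0.669500]
step 2: m = 0.580750, f(m) = -0.050599 < 0 → root in [0.580750, 0.669500]
step 3: m = 0.625125, f(m) = 0.030324 > 0 → root in [0.580750, 0.625125]
Midpoint of [0.580750, 0.625125] = 0.602937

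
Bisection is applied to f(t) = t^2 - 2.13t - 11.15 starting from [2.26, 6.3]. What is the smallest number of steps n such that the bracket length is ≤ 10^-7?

Initial width b − a = 6.3 − 2.26 = 4.040000.
After n steps the width is (b−a)/2^n; need (b−a)/2^n ≤ 10^-7.
So n ≥ log₂(4.040000/10^-7) = log₂(40400000.0000) ≈ 25.2679.
Hence n = 26.

26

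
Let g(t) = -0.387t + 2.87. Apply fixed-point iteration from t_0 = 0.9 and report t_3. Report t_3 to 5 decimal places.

t_1 = g(0.900000) = 2.521700
t_2 = g(2.521700) = 1.894102
t_3 = g(1.894102) = 2.136982

2.13698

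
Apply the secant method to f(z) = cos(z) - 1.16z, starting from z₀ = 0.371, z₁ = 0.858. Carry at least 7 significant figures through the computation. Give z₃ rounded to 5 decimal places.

0.67324

f(z_0) = 0.501605, f(z_1) = -0.341328
z_2 = 0.858000 - (-0.341328)·(0.858000 - 0.371000)/(-0.341328 - (0.501605)) = 0.660800; f(z_2) = 0.022974
z_3 = 0.660800 - (0.022974)·(0.660800 - 0.858000)/(0.022974 - (-0.341328)) = 0.673236; f(z_3) = 0.000855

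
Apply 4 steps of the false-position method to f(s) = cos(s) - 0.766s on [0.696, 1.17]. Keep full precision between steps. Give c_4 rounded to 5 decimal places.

0.85585

f(0.696000) = 0.234277, f(1.170000) = -0.506068
step 1: c = 0.845994, f(c) = 0.014956 > 0 → new bracket [0.845994, 1.170000]
step 2: c = 0.855295, f(c) = 0.000840 > 0 → new bracket [0.855295, 1.170000]
step 3: c = 0.855816, f(c) = 0.000047 > 0 → new bracket [0.855816, 1.170000]
step 4: c = 0.855846, f(c) = 0.000003 > 0 → new bracket [0.855846, 1.170000]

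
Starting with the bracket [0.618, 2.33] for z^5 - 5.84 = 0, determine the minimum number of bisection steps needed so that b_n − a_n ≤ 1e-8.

Initial width b − a = 2.33 − 0.618 = 1.712000.
After n steps the width is (b−a)/2^n; need (b−a)/2^n ≤ 1e-8.
So n ≥ log₂(1.712000/1e-8) = log₂(171200000.0000) ≈ 27.3511.
Hence n = 28.

28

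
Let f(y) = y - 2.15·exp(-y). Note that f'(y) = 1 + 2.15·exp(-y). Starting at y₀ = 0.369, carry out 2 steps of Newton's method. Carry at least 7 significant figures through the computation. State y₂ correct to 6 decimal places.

0.885144

y_0 = 0.369000: f = -1.117565, f' = 2.486565 → y_1 = 0.369000 - (-1.117565)/(2.486565) = 0.818441
y_1 = 0.818441: f = -0.129964, f' = 1.948405 → y_2 = 0.818441 - (-0.129964)/(1.948405) = 0.885144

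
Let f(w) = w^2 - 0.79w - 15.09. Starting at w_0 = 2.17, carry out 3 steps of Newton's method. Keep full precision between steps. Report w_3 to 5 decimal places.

4.30267

f'(w) = 2w - 0.79
w_0 = 2.170000: f = -12.095400, f' = 3.550000 → w_1 = 2.170000 - (-12.095400)/(3.550000) = 5.577155
w_1 = 5.577155: f = 11.608705, f' = 10.364310 → w_2 = 5.577155 - (11.608705)/(10.364310) = 4.457090
w_2 = 4.457090: f = 1.254546, f' = 8.124179 → w_3 = 4.457090 - (1.254546)/(8.124179) = 4.302668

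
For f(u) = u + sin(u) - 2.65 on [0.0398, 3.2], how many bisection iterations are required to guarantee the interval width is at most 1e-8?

29

Initial width b − a = 3.2 − 0.0398 = 3.160200.
After n steps the width is (b−a)/2^n; need (b−a)/2^n ≤ 1e-8.
So n ≥ log₂(3.160200/1e-8) = log₂(316020000.0000) ≈ 28.2354.
Hence n = 29.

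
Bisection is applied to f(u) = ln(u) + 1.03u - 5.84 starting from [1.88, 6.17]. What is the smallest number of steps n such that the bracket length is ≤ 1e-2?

Initial width b − a = 6.17 − 1.88 = 4.290000.
After n steps the width is (b−a)/2^n; need (b−a)/2^n ≤ 1e-2.
So n ≥ log₂(4.290000/1e-2) = log₂(429.0000) ≈ 8.7448.
Hence n = 9.

9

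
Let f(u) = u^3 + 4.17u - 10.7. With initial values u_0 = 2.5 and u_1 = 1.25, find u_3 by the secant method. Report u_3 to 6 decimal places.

Secant update: u_(k+1) = u_k − f(u_k)·(u_k − u_(k-1))/(f(u_k) − f(u_(k-1))).
f(u_0) = 15.350000, f(u_1) = -3.534375
u_2 = 1.250000 - (-3.534375)·(1.250000 - 2.500000)/(-3.534375 - (15.350000)) = 1.483948; f(u_2) = -1.244128
u_3 = 1.483948 - (-1.244128)·(1.483948 - 1.250000)/(-1.244128 - (-3.534375)) = 1.611036; f(u_3) = 0.199362

1.611036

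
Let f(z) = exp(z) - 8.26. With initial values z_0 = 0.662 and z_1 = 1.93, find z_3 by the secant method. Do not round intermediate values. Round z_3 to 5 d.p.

2.09605

f(z_0) = -6.321334, f(z_1) = -1.370490
z_2 = 1.930000 - (-1.370490)·(1.930000 - 0.662000)/(-1.370490 - (-6.321334)) = 2.281007; f(z_2) = 1.526530
z_3 = 2.281007 - (1.526530)·(2.281007 - 1.930000)/(1.526530 - (-1.370490)) = 2.096050; f(z_3) = -0.126019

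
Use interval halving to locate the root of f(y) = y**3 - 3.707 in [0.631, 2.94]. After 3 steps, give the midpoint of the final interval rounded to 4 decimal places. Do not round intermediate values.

1.6412

f(0.631000) = -3.455760, f(2.940000) = 21.705184 (opposite signs)
step 1: m = 1.785500, f(m) = 1.985192 > 0 → root in [0.631000, 1.785500]
step 2: m = 1.208250, f(m) = -1.943114 < 0 → root in [1.208250, 1.785500]
step 3: m = 1.496875, f(m) = -0.353050 < 0 → root in [1.496875, 1.785500]
Midpoint of [1.496875, 1.785500] = 1.641188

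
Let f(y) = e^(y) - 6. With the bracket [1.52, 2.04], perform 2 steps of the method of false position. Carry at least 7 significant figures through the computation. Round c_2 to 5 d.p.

1.78773

f(1.520000) = -1.427775, f(2.040000) = 1.690609
step 1: c = 1.758086, f(c) = -0.198678 < 0 → new bracket [1.758086, 2.040000]
step 2: c = 1.787732, f(c) = -0.024116 < 0 → new bracket [1.787732, 2.040000]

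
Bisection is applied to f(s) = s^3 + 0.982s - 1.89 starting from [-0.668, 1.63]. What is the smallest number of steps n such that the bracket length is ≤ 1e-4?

15

Initial width b − a = 1.63 − -0.668 = 2.298000.
After n steps the width is (b−a)/2^n; need (b−a)/2^n ≤ 1e-4.
So n ≥ log₂(2.298000/1e-4) = log₂(22980.0000) ≈ 14.4881.
Hence n = 15.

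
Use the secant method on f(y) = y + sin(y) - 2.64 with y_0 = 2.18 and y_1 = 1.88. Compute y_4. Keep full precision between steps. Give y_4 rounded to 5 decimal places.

f(y_0) = 0.360104, f(y_1) = 0.192576
y_2 = 1.880000 - (0.192576)·(1.880000 - 2.180000)/(0.192576 - (0.360104)) = 1.535145; f(y_2) = -0.105491
y_3 = 1.535145 - (-0.105491)·(1.535145 - 1.880000)/(-0.105491 - (0.192576)) = 1.657195; f(y_3) = 0.013465
y_4 = 1.657195 - (0.013465)·(1.657195 - 1.535145)/(0.013465 - (-0.105491)) = 1.643380; f(y_4) = 0.000747

1.64338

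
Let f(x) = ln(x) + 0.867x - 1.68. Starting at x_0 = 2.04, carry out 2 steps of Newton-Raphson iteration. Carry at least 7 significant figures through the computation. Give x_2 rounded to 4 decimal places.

1.4829

f'(x) = 1/x + 0.867
x_0 = 2.040000: f = 0.801630, f' = 1.357196 → x_1 = 2.040000 - (0.801630)/(1.357196) = 1.449349
x_1 = 1.449349: f = -0.052301, f' = 1.556965 → x_2 = 1.449349 - (-0.052301)/(1.556965) = 1.482940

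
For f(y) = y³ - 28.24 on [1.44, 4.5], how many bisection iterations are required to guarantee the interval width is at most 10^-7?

Initial width b − a = 4.5 − 1.44 = 3.060000.
After n steps the width is (b−a)/2^n; need (b−a)/2^n ≤ 10^-7.
So n ≥ log₂(3.060000/10^-7) = log₂(30600000.0000) ≈ 24.8670.
Hence n = 25.

25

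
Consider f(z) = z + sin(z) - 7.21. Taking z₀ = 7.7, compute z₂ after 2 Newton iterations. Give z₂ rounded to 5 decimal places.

6.74830

Newton update: z ← z − f(z)/f'(z).
f'(z) = 1 + cos(z)
z_0 = 7.700000: f = 1.478168, f' = 1.153374 → z_1 = 7.700000 - (1.478168)/(1.153374) = 6.418396
z_1 = 6.418396: f = -0.656804, f' = 1.990873 → z_2 = 6.418396 - (-0.656804)/(1.990873) = 6.748304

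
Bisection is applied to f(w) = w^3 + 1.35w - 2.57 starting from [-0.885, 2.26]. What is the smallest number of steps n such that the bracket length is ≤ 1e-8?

Initial width b − a = 2.26 − -0.885 = 3.145000.
After n steps the width is (b−a)/2^n; need (b−a)/2^n ≤ 1e-8.
So n ≥ log₂(3.145000/1e-8) = log₂(314500000.0000) ≈ 28.2285.
Hence n = 29.

29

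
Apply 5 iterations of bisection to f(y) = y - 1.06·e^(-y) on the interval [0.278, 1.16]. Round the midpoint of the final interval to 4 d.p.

f(0.278000) = -0.524735, f(1.160000) = 0.827705 (opposite signs)
step 1: m = 0.719000, f(m) = 0.202526 > 0 → root in [0.278000, 0.719000]
step 2: m = 0.498500, f(m) = -0.145388 < 0 → root in [0.498500, 0.719000]
step 3: m = 0.608750, f(m) = 0.032078 > 0 → root in [0.498500, 0.608750]
step 4: m = 0.553625, f(m) = -0.055729 < 0 → root in [0.553625, 0.608750]
step 5: m = 0.581187, f(m) = -0.011600 < 0 → root in [0.581187, 0.608750]
Midpoint of [0.581187, 0.608750] = 0.594969

0.5950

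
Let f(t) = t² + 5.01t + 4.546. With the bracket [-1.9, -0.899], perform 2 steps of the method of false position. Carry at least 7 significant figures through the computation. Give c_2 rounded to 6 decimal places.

-1.199697

False-position update: c = (a·f(b) − b·f(a))/(f(b) − f(a)); replace the endpoint whose sign matches f(c).
f(-1.900000) = -1.363000, f(-0.899000) = 0.850211
step 1: c = -1.283537, f(c) = -0.237053 < 0 → new bracket [-1.283537, -0.899000]
step 2: c = -1.199697, f(c) = -0.025210 < 0 → new bracket [-1.199697, -0.899000]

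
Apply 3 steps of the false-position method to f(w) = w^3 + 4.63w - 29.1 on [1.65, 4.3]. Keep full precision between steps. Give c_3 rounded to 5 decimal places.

2.50856

False-position update: c = (a·f(b) − b·f(a))/(f(b) − f(a)); replace the endpoint whose sign matches f(c).
f(1.650000) = -16.968375, f(4.300000) = 70.316000
step 1: c = 2.165169, f(c) = -8.925051 < 0 → new bracket [2.165169, 4.300000]
step 2: c = 2.405618, f(c) = -4.040672 < 0 → new bracket [2.405618, 4.300000]
step 3: c = 2.508562, f(c) = -1.699259 < 0 → new bracket [2.508562, 4.300000]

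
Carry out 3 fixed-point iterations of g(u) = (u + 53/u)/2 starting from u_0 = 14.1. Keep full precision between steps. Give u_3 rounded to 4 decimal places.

u_1 = g(14.100000) = 8.929433
u_2 = g(8.929433) = 7.432430
u_3 = g(7.432430) = 7.281671

7.2817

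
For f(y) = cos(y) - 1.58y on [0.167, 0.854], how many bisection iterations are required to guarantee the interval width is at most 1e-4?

13

Initial width b − a = 0.854 − 0.167 = 0.687000.
After n steps the width is (b−a)/2^n; need (b−a)/2^n ≤ 1e-4.
So n ≥ log₂(0.687000/1e-4) = log₂(6870.0000) ≈ 12.7461.
Hence n = 13.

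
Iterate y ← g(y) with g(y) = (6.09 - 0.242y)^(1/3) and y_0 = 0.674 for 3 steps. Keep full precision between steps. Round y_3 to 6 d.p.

1.782015

y_1 = g(0.674000) = 1.809710
y_2 = g(1.809710) = 1.781293
y_3 = g(1.781293) = 1.782015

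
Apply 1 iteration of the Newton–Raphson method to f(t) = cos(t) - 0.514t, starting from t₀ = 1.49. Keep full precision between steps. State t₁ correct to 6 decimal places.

1.036479

f'(t) = -sin(t) - 0.514
t_0 = 1.490000: f = -0.685152, f' = -1.510738 → t_1 = 1.490000 - (-0.685152)/(-1.510738) = 1.036479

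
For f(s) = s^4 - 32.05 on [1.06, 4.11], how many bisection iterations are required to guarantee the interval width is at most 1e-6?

Initial width b − a = 4.11 − 1.06 = 3.050000.
After n steps the width is (b−a)/2^n; need (b−a)/2^n ≤ 1e-6.
So n ≥ log₂(3.050000/1e-6) = log₂(3050000.0000) ≈ 21.5404.
Hence n = 22.

22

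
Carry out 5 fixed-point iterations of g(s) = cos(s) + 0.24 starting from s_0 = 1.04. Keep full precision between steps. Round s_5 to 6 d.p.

0.833474

s_1 = g(1.040000) = 0.746220
s_2 = g(0.746220) = 0.974260
s_3 = g(0.974260) = 0.801780
s_4 = g(0.801780) = 0.935428
s_5 = g(0.935428) = 0.833474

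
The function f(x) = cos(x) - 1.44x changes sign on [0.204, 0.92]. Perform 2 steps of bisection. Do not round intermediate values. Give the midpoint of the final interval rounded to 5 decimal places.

0.65150

f(0.204000) = 0.685504, f(0.920000) = -0.718980 (opposite signs)
step 1: m = 0.562000, f(m) = 0.036911 > 0 → root in [0.562000, 0.920000]
step 2: m = 0.741000, f(m) = -0.329246 < 0 → root in [0.562000, 0.741000]
Midpoint of [0.562000, 0.741000] = 0.651500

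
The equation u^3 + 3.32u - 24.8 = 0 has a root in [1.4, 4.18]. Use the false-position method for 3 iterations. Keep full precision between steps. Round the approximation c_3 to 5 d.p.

f(1.400000) = -17.408000, f(4.180000) = 62.112232
step 1: c = 2.008578, f(c) = -10.028148 < 0 → new bracket [2.008578, 4.180000]
step 2: c = 2.310425, f(c) = -4.796203 < 0 → new bracket [2.310425, 4.180000]
step 3: c = 2.444441, f(c) = -2.078198 < 0 → new bracket [2.444441, 4.180000]

2.44444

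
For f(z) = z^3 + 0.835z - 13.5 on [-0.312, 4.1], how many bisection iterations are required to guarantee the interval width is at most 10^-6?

Initial width b − a = 4.1 − -0.312 = 4.412000.
After n steps the width is (b−a)/2^n; need (b−a)/2^n ≤ 10^-6.
So n ≥ log₂(4.412000/10^-6) = log₂(4412000.0000) ≈ 22.0730.
Hence n = 23.

23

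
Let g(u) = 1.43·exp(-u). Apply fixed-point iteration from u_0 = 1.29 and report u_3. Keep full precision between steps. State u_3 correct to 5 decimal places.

u_1 = g(1.290000) = 0.393637
u_2 = g(0.393637) = 0.964676
u_3 = g(0.964676) = 0.544982

0.54498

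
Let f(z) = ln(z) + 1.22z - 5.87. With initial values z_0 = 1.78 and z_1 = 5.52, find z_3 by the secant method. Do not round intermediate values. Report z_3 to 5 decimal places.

3.72871

f(z_0) = -3.121787, f(z_1) = 2.572778
z_2 = 5.520000 - (2.572778)·(5.520000 - 1.780000)/(2.572778 - (-3.121787)) = 3.830285; f(z_2) = 0.145887
z_3 = 3.830285 - (0.145887)·(3.830285 - 5.520000)/(0.145887 - (2.572778)) = 3.728712; f(z_3) = -0.004909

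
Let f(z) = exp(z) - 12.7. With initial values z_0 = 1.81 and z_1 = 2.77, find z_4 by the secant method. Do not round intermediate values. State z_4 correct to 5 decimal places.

2.54205

Secant update: z_(k+1) = z_k − f(z_k)·(z_k − z_(k-1))/(f(z_k) − f(z_(k-1))).
f(z_0) = -6.589553, f(z_1) = 3.258634
z_2 = 2.770000 - (3.258634)·(2.770000 - 1.810000)/(3.258634 - (-6.589553)) = 2.452349; f(z_2) = -1.084403
z_3 = 2.452349 - (-1.084403)·(2.452349 - 2.770000)/(-1.084403 - (3.258634)) = 2.531662; f(z_3) = -0.125608
z_4 = 2.531662 - (-0.125608)·(2.531662 - 2.452349)/(-0.125608 - (-1.084403)) = 2.542053; f(z_4) = 0.005728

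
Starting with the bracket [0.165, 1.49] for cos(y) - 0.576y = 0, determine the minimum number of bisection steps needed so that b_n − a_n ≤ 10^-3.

Initial width b − a = 1.49 − 0.165 = 1.325000.
After n steps the width is (b−a)/2^n; need (b−a)/2^n ≤ 10^-3.
So n ≥ log₂(1.325000/10^-3) = log₂(1325.0000) ≈ 10.3718.
Hence n = 11.

11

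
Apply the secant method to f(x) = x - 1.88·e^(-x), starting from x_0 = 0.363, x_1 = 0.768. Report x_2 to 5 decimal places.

f(x_0) = -0.944702, f(x_1) = -0.104207
x_2 = 0.768000 - (-0.104207)·(0.768000 - 0.363000)/(-0.104207 - (-0.944702)) = 0.818213; f(x_2) = -0.011279

0.81821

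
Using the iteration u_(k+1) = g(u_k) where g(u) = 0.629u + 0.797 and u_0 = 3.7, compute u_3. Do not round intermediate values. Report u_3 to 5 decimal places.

2.53441

u_1 = g(3.700000) = 3.124300
u_2 = g(3.124300) = 2.762185
u_3 = g(2.762185) = 2.534414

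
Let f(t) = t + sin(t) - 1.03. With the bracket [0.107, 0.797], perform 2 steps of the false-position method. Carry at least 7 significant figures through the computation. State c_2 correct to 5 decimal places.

f(0.107000) = -0.816204, f(0.797000) = 0.482263
step 1: c = 0.540728, f(c) = 0.025487 > 0 → new bracket [0.107000, 0.540728]
step 2: c = 0.527594, f(c) = 0.001050 > 0 → new bracket [0.107000, 0.527594]

0.52759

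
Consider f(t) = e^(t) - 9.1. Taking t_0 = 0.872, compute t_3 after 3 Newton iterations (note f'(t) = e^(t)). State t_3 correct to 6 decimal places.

Newton update: t ← t − f(t)/f'(t).
t_0 = 0.872000: f = -6.708311, f' = 2.391689 → t_1 = 0.872000 - (-6.708311)/(2.391689) = 3.676842
t_1 = 3.676842: f = 30.421380, f' = 39.521380 → t_2 = 3.676842 - (30.421380)/(39.521380) = 2.907097
t_2 = 2.907097: f = 9.203585, f' = 18.303585 → t_3 = 2.907097 - (9.203585)/(18.303585) = 2.404267

2.404267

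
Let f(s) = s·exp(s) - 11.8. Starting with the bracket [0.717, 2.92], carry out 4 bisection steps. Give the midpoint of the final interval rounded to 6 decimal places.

1.887344

f(0.717000) = -10.331384, f(2.920000) = 42.340559 (opposite signs)
step 1: m = 1.818500, f(m) = -0.593298 < 0 → root in [1.818500, 2.920000]
step 2: m = 2.369250, f(m) = 13.525795 > 0 → root in [1.818500, 2.369250]
step 3: m = 2.093875, f(m) = 5.194528 > 0 → root in [1.818500, 2.093875]
step 4: m = 1.956187, f(m) = 2.034769 > 0 → root in [1.818500, 1.956187]
Midpoint of [1.818500, 1.956187] = 1.887344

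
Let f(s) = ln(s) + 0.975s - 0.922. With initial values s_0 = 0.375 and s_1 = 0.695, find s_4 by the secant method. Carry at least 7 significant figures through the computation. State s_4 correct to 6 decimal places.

Secant update: s_(k+1) = s_k − f(s_k)·(s_k − s_(k-1))/(f(s_k) − f(s_(k-1))).
f(s_0) = -1.537204, f(s_1) = -0.608218
s_2 = 0.695000 - (-0.608218)·(0.695000 - 0.375000)/(-0.608218 - (-1.537204)) = 0.904508; f(s_2) = -0.140469
s_3 = 0.904508 - (-0.140469)·(0.904508 - 0.695000)/(-0.140469 - (-0.608218)) = 0.967425; f(s_3) = -0.011878
s_4 = 0.967425 - (-0.011878)·(0.967425 - 0.904508)/(-0.011878 - (-0.140469)) = 0.973237; f(s_4) = -0.000222

0.973237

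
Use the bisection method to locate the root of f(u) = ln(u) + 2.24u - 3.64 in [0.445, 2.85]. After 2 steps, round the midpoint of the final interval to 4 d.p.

f(0.445000) = -3.452881, f(2.850000) = 3.791319 (opposite signs)
step 1: m = 1.647500, f(m) = 0.549659 > 0 → root in [0.445000, 1.647500]
step 2: m = 1.046250, f(m) = -1.251188 < 0 → root in [1.046250, 1.647500]
Midpoint of [1.046250, 1.647500] = 1.346875

1.3469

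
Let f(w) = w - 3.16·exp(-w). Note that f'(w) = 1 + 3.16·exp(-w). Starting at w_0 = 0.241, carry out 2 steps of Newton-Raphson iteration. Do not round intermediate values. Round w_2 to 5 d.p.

w_0 = 0.241000: f = -2.242260, f' = 3.483260 → w_1 = 0.241000 - (-2.242260)/(3.483260) = 0.884725
w_1 = 0.884725: f = -0.419812, f' = 2.304536 → w_2 = 0.884725 - (-0.419812)/(2.304536) = 1.066892

1.06689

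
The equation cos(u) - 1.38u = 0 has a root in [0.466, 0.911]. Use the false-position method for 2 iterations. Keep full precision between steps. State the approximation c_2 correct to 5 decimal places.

0.59816

f(0.466000) = 0.250293, f(0.911000) = -0.644224
step 1: c = 0.590514, f(c) = 0.015744 > 0 → new bracket [0.590514, 0.911000]
step 2: c = 0.598160, f(c) = 0.000912 > 0 → new bracket [0.598160, 0.911000]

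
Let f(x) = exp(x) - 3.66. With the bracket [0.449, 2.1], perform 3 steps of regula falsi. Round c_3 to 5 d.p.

1.25595

False-position update: c = (a·f(b) − b·f(a))/(f(b) − f(a)); replace the endpoint whose sign matches f(c).
f(0.449000) = -2.093255, f(2.100000) = 4.506170
step 1: c = 0.972677, f(c) = -1.014985 < 0 → new bracket [0.972677, 2.100000]
step 2: c = 1.179919, f(c) = -0.405890 < 0 → new bracket [1.179919, 2.100000]
step 3: c = 1.255946, f(c) = -0.148840 < 0 → new bracket [1.255946, 2.100000]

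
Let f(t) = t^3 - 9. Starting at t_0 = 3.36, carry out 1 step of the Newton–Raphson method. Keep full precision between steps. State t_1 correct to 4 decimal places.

2.5057

Newton update: t ← t − f(t)/f'(t).
f'(t) = 3t^2
t_0 = 3.360000: f = 28.933056, f' = 33.868800 → t_1 = 3.360000 - (28.933056)/(33.868800) = 2.505731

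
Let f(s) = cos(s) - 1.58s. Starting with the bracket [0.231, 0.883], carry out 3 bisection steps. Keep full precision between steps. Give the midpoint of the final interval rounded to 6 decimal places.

f(0.231000) = 0.608458, f(0.883000) = -0.760304 (opposite signs)
step 1: m = 0.557000, f(m) = -0.031215 < 0 → root in [0.231000, 0.557000]
step 2: m = 0.394000, f(m) = 0.300861 > 0 → root in [0.394000, 0.557000]
step 3: m = 0.475500, f(m) = 0.137774 > 0 → root in [0.475500, 0.557000]
Midpoint of [0.475500, 0.557000] = 0.516250

0.516250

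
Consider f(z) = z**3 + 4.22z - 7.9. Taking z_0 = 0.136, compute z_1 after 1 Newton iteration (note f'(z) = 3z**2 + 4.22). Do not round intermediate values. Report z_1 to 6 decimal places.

z_0 = 0.136000: f = -7.323565, f' = 4.275488 → z_1 = 0.136000 - (-7.323565)/(4.275488) = 1.848919

1.848919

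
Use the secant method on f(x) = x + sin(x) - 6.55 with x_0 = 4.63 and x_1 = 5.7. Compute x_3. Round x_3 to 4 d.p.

6.4161

f(x_0) = -2.916608, f(x_1) = -1.400686
x_2 = 5.700000 - (-1.400686)·(5.700000 - 4.630000)/(-1.400686 - (-2.916608)) = 6.688661; f(x_2) = 0.533117
x_3 = 6.688661 - (0.533117)·(6.688661 - 5.700000)/(0.533117 - (-1.400686)) = 6.416104; f(x_3) = -0.001369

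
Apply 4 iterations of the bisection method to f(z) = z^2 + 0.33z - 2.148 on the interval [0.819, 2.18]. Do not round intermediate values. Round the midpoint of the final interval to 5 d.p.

f(0.819000) = -1.206969, f(2.180000) = 3.323800 (opposite signs)
step 1: m = 1.499500, f(m) = 0.595335 > 0 → root in [0.819000, 1.499500]
step 2: m = 1.159250, f(m) = -0.421587 < 0 → root in [1.159250, 1.499500]
step 3: m = 1.329375, f(m) = 0.057932 > 0 → root in [1.159250, 1.329375]
step 4: m = 1.244313, f(m) = -0.189063 < 0 → root in [1.244313, 1.329375]
Midpoint of [1.244313, 1.329375] = 1.286844

1.28684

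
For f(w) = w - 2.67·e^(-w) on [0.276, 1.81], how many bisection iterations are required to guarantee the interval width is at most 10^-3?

11

Initial width b − a = 1.81 − 0.276 = 1.534000.
After n steps the width is (b−a)/2^n; need (b−a)/2^n ≤ 10^-3.
So n ≥ log₂(1.534000/10^-3) = log₂(1534.0000) ≈ 10.5831.
Hence n = 11.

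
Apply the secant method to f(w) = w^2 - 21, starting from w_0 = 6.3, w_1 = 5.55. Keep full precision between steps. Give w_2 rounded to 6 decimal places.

4.722785

Secant update: w_(k+1) = w_k − f(w_k)·(w_k − w_(k-1))/(f(w_k) − f(w_(k-1))).
f(w_0) = 18.690000, f(w_1) = 9.802500
w_2 = 5.550000 - (9.802500)·(5.550000 - 6.300000)/(9.802500 - (18.690000)) = 4.722785; f(w_2) = 1.304696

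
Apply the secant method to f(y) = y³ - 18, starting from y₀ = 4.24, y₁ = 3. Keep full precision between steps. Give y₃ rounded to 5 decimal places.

2.64016

f(y_0) = 58.225024, f(y_1) = 9.000000
y_2 = 3.000000 - (9.000000)·(3.000000 - 4.240000)/(9.000000 - (58.225024)) = 2.773286; f(y_2) = 3.329663
y_3 = 2.773286 - (3.329663)·(2.773286 - 3.000000)/(3.329663 - (9.000000)) = 2.640158; f(y_3) = 0.403047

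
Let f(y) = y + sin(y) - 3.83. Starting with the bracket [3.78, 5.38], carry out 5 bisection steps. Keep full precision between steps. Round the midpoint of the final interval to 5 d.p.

f(3.780000) = -0.645917, f(5.380000) = 0.764697 (opposite signs)
step 1: m = 4.580000, f(m) = -0.241249 < 0 → root in [4.580000, 5.380000]
step 2: m = 4.980000, f(m) = 0.185595 > 0 → root in [4.580000, 4.980000]
step 3: m = 4.780000, f(m) = -0.047715 < 0 → root in [4.780000, 4.980000]
step 4: m = 4.880000, f(m) = 0.064014 > 0 → root in [4.780000, 4.880000]
step 5: m = 4.830000, f(m) = 0.006908 > 0 → root in [4.780000, 4.830000]
Midpoint of [4.780000, 4.830000] = 4.805000

4.80500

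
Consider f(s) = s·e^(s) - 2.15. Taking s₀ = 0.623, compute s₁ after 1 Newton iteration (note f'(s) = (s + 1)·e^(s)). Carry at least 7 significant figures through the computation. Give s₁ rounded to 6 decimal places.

s_0 = 0.623000: f = -0.988408, f' = 3.026105 → s_1 = 0.623000 - (-0.988408)/(3.026105) = 0.949627

0.949627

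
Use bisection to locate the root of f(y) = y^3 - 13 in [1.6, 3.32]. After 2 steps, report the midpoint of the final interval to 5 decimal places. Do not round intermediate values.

f(1.600000) = -8.904000, f(3.320000) = 23.594368 (opposite signs)
step 1: m = 2.460000, f(m) = 1.886936 > 0 → root in [1.600000, 2.460000]
step 2: m = 2.030000, f(m) = -4.634573 < 0 → root in [2.030000, 2.460000]
Midpoint of [2.030000, 2.460000] = 2.245000

2.24500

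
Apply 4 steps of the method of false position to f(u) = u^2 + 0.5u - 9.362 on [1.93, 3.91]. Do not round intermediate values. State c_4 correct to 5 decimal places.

2.81940

f(1.930000) = -4.672100, f(3.910000) = 7.881100
step 1: c = 2.666924, f(c) = -0.916053 < 0 → new bracket [2.666924, 3.910000]
step 2: c = 2.796366, f(c) = -0.144151 < 0 → new bracket [2.796366, 3.910000]
step 3: c = 2.816370, f(c) = -0.021876 < 0 → new bracket [2.816370, 3.910000]
step 4: c = 2.819397, f(c) = -0.003302 < 0 → new bracket [2.819397, 3.910000]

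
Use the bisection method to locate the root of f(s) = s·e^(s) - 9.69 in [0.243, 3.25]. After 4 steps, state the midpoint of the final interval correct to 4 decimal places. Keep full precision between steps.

f(0.243000) = -9.380158, f(3.250000) = 74.128605 (opposite signs)
step 1: m = 1.746500, f(m) = 0.325299 > 0 → root in [0.243000, 1.746500]
step 2: m = 0.994750, f(m) = -7.000148 < 0 → root in [0.994750, 1.746500]
step 3: m = 1.370625, f(m) = -4.292738 < 0 → root in [1.370625, 1.746500]
step 4: m = 1.558562, f(m) = -2.283734 < 0 → root in [1.558562, 1.746500]
Midpoint of [1.558562, 1.746500] = 1.652531

1.6525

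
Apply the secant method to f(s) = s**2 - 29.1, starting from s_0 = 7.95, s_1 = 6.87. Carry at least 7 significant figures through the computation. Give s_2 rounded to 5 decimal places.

5.64889

f(s_0) = 34.102500, f(s_1) = 18.096900
s_2 = 6.870000 - (18.096900)·(6.870000 - 7.950000)/(18.096900 - (34.102500)) = 5.648887; f(s_2) = 2.809920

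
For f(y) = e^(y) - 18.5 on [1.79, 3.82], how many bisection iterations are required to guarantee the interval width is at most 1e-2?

Initial width b − a = 3.82 − 1.79 = 2.030000.
After n steps the width is (b−a)/2^n; need (b−a)/2^n ≤ 1e-2.
So n ≥ log₂(2.030000/1e-2) = log₂(203.0000) ≈ 7.6653.
Hence n = 8.

8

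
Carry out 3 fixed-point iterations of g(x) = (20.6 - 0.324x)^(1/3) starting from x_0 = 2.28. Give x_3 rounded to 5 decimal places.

x_1 = g(2.280000) = 2.708127
x_2 = g(2.708127) = 2.701808
x_3 = g(2.701808) = 2.701901

2.70190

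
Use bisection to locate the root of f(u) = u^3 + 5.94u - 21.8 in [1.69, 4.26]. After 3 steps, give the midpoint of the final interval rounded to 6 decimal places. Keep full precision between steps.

f(1.690000) = -6.934591, f(4.260000) = 80.813176 (opposite signs)
step 1: m = 2.975000, f(m) = 22.202109 > 0 → root in [1.690000, 2.975000]
step 2: m = 2.332500, f(m) = 4.745147 > 0 → root in [1.690000, 2.332500]
step 3: m = 2.011250, f(m) = -1.717414 < 0 → root in [2.011250, 2.332500]
Midpoint of [2.011250, 2.332500] = 2.171875

2.171875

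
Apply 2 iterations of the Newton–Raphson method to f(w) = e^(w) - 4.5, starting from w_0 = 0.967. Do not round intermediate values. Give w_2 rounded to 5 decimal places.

f'(w) = e^(w)
w_0 = 0.967000: f = -1.869958, f' = 2.630042 → w_1 = 0.967000 - (-1.869958)/(2.630042) = 1.677999
w_1 = 1.677999: f = 0.854830, f' = 5.354830 → w_2 = 1.677999 - (0.854830)/(5.354830) = 1.518362

1.51836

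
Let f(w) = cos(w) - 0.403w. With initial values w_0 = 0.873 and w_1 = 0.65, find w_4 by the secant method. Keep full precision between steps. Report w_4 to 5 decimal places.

f(w_0) = 0.290712, f(w_1) = 0.534134
w_2 = 0.650000 - (0.534134)·(0.650000 - 0.873000)/(0.534134 - (0.290712)) = 1.139322; f(w_2) = -0.040936
w_3 = 1.139322 - (-0.040936)·(1.139322 - 0.650000)/(-0.040936 - (0.534134)) = 1.104490; f(w_3) = 0.004481
w_4 = 1.104490 - (0.004481)·(1.104490 - 1.139322)/(0.004481 - (-0.040936)) = 1.107926; f(w_4) = 0.000024

1.10793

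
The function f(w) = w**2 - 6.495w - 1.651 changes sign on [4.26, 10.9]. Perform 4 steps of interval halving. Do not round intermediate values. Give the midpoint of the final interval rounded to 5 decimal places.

f(4.260000) = -11.172100, f(10.900000) = 46.363500 (opposite signs)
step 1: m = 7.580000, f(m) = 6.573300 > 0 → root in [4.260000, 7.580000]
step 2: m = 5.920000, f(m) = -5.055000 < 0 → root in [5.920000, 7.580000]
step 3: m = 6.750000, f(m) = 0.070250 > 0 → root in [5.920000, 6.750000]
step 4: m = 6.335000, f(m) = -2.664600 < 0 → root in [6.335000, 6.750000]
Midpoint of [6.335000, 6.750000] = 6.542500

6.54250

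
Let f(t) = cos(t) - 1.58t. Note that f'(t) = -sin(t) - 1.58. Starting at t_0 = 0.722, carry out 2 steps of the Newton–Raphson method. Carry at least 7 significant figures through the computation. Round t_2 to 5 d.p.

0.54216

Newton update: t ← t − f(t)/f'(t).
t_0 = 0.722000: f = -0.390275, f' = -2.240887 → t_1 = 0.722000 - (-0.390275)/(-2.240887) = 0.547839
t_1 = 0.547839: f = -0.011934, f' = -2.100844 → t_2 = 0.547839 - (-0.011934)/(-2.100844) = 0.542159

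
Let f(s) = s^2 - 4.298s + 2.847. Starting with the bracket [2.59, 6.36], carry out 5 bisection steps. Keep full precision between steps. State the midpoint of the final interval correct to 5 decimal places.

f(2.590000) = -1.576720, f(6.360000) = 15.961320 (opposite signs)
step 1: m = 4.475000, f(m) = 3.639075 > 0 → root in [2.590000, 4.475000]
step 2: m = 3.532500, f(m) = 0.142871 > 0 → root in [2.590000, 3.532500]
step 3: m = 3.061250, f(m) = -0.939001 < 0 → root in [3.061250, 3.532500]
step 4: m = 3.296875, f(m) = -0.453584 < 0 → root in [3.296875, 3.532500]
step 5: m = 3.414687, f(m) = -0.169236 < 0 → root in [3.414687, 3.532500]
Midpoint of [3.414687, 3.532500] = 3.473594

3.47359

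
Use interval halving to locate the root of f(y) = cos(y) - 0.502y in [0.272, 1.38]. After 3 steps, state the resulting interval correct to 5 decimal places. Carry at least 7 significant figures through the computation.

[0.96450, 1.10300]

f(0.272000) = 0.826692, f(1.380000) = -0.503119 (opposite signs)
step 1: m = 0.826000, f(m) = 0.263170 > 0 → root in [0.826000, 1.380000]
step 2: m = 1.103000, f(m) = -0.102786 < 0 → root in [0.826000, 1.103000]
step 3: m = 0.964500, f(m) = 0.085649 > 0 → root in [0.964500, 1.103000]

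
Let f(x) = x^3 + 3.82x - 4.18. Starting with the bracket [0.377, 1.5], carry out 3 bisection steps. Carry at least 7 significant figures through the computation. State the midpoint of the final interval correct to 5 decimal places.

0.86831

f(0.377000) = -2.686277, f(1.500000) = 4.925000 (opposite signs)
step 1: m = 0.938500, f(m) = 0.231684 > 0 → root in [0.377000, 0.938500]
step 2: m = 0.657750, f(m) = -1.382829 < 0 → root in [0.657750, 0.938500]
step 3: m = 0.798125, f(m) = -0.622754 < 0 → root in [0.798125, 0.938500]
Midpoint of [0.798125, 0.938500] = 0.868313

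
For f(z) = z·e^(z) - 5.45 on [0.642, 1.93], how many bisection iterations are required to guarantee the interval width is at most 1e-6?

21

Initial width b − a = 1.93 − 0.642 = 1.288000.
After n steps the width is (b−a)/2^n; need (b−a)/2^n ≤ 1e-6.
So n ≥ log₂(1.288000/1e-6) = log₂(1288000.0000) ≈ 20.2967.
Hence n = 21.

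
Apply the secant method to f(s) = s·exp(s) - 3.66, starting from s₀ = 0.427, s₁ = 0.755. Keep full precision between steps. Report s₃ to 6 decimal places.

Secant update: s_(k+1) = s_k − f(s_k)·(s_k − s_(k-1))/(f(s_k) − f(s_(k-1))).
f(s_0) = -3.005557, f(s_1) = -2.053653
s_2 = 0.755000 - (-2.053653)·(0.755000 - 0.427000)/(-2.053653 - (-3.005557)) = 1.462633; f(s_2) = 2.654639
s_3 = 1.462633 - (2.654639)·(1.462633 - 0.755000)/(2.654639 - (-2.053653)) = 1.063654; f(s_3) = -0.578663

1.063654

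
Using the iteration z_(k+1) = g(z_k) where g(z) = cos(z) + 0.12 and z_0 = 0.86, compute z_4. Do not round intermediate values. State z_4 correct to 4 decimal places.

0.8236

z_1 = g(0.860000) = 0.772437
z_2 = g(0.772437) = 0.836212
z_3 = g(0.836212) = 0.790279
z_4 = g(0.790279) = 0.823647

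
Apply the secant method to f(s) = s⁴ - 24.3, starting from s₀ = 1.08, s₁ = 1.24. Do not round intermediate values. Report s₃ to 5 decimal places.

f(s_0) = -22.939511, f(s_1) = -21.935786
s_2 = 1.240000 - (-21.935786)·(1.240000 - 1.080000)/(-21.935786 - (-22.939511)) = 4.736701; f(s_2) = 479.089311
s_3 = 4.736701 - (479.089311)·(4.736701 - 1.240000)/(479.089311 - (-21.935786)) = 1.393092; f(s_3) = -20.533664

1.39309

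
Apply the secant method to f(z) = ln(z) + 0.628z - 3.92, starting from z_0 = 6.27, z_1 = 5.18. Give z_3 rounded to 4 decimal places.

f(z_0) = 1.853336, f(z_1) = 0.977845
z_2 = 5.180000 - (0.977845)·(5.180000 - 6.270000)/(0.977845 - (1.853336)) = 3.962568; f(z_2) = -0.054615
z_3 = 3.962568 - (-0.054615)·(3.962568 - 5.180000)/(-0.054615 - (0.977845)) = 4.026968; f(z_3) = 0.001949

4.0270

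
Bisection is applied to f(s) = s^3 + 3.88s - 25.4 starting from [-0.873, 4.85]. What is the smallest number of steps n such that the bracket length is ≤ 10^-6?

23

Initial width b − a = 4.85 − -0.873 = 5.723000.
After n steps the width is (b−a)/2^n; need (b−a)/2^n ≤ 10^-6.
So n ≥ log₂(5.723000/10^-6) = log₂(5723000.0000) ≈ 22.4483.
Hence n = 23.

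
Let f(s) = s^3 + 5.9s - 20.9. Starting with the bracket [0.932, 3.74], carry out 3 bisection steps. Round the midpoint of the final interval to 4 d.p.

f(0.932000) = -14.591642, f(3.740000) = 53.479624 (opposite signs)
step 1: m = 2.336000, f(m) = 5.629709 > 0 → root in [0.932000, 2.336000]
step 2: m = 1.634000, f(m) = -6.896692 < 0 → root in [1.634000, 2.336000]
step 3: m = 1.985000, f(m) = -1.367153 < 0 → root in [1.985000, 2.336000]
Midpoint of [1.985000, 2.336000] = 2.160500

2.1605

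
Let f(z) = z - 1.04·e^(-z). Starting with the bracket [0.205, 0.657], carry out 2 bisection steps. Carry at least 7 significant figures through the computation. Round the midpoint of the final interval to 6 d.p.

0.600500

f(0.205000) = -0.642233, f(0.657000) = 0.117860 (opposite signs)
step 1: m = 0.431000, f(m) = -0.244853 < 0 → root in [0.431000, 0.657000]
step 2: m = 0.544000, f(m) = -0.059639 < 0 → root in [0.544000, 0.657000]
Midpoint of [0.544000, 0.657000] = 0.600500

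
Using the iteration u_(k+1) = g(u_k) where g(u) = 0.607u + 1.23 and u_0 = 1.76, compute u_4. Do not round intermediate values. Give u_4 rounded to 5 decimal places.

u_1 = g(1.760000) = 2.298320
u_2 = g(2.298320) = 2.625080
u_3 = g(2.625080) = 2.823424
u_4 = g(2.823424) = 2.943818

2.94382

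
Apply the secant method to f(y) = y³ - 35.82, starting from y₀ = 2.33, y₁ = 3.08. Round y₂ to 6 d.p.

3.378840

f(y_0) = -23.170663, f(y_1) = -6.601888
y_2 = 3.080000 - (-6.601888)·(3.080000 - 2.330000)/(-6.601888 - (-23.170663)) = 3.378840; f(y_2) = 2.754736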